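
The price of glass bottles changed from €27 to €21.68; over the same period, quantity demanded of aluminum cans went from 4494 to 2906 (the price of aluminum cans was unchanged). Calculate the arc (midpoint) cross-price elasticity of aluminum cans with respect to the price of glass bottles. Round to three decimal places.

1.964

ΔQ_A = 2906 − 4494 = -1588; ΔP_B = 21.68 − 27 = -5.32.
Midpoints: Q̄_A = 3700.0, P̄_B = 24.34.
ε = (ΔQ_A/Q̄_A)/(ΔP_B/P̄_B) = (-1588/3700.0)/(-5.32/24.34) ≈ 1.964.
ε > 0: aluminum cans and glass bottles are substitutes.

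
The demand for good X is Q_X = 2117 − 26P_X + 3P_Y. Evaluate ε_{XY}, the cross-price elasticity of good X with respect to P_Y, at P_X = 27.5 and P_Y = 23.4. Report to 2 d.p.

At P_X = 27.5 and P_Y = 23.4: Q_X = 1472.2.
∂Q_X/∂P_Y = 3.
ε = (∂Q_X/∂P_Y)(P_Y/Q_X) = 3 × (23.4/1472.2) ≈ 0.05.
Since ε > 0, good X and good Y are substitutes.

0.05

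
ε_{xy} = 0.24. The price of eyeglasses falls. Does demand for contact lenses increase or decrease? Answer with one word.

decrease

ε > 0 and the price of eyeglasses falls, so the quantity of contact lenses moves in the same direction: it decreases.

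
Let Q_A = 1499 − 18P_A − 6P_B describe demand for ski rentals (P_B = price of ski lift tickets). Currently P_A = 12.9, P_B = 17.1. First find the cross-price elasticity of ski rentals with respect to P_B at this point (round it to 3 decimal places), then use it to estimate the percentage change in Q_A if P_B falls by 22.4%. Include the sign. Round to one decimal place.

2.0%

At P_A = 12.9, P_B = 17.1: Q_A = 1164.2.
∂Q_A/∂P_B = -6.
ε = (∂Q_A/∂P_B)(P_B/Q_A) = -6.0000 × 17.1/1164.2 ≈ -0.088.
%ΔQ_A ≈ ε × %ΔP_B = -0.088 × (-22.4%) = 2.0%.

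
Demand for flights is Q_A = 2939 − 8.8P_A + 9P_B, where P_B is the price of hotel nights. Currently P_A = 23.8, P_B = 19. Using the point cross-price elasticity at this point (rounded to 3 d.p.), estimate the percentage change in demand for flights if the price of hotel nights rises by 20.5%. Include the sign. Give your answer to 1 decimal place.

1.2%

At P_A = 23.8, P_B = 19: Q_A = 2900.56.
∂Q_A/∂P_B = 9.
ε = (∂Q_A/∂P_B)(P_B/Q_A) = 9.0000 × 19/2900.56 ≈ 0.059.
%ΔQ_A ≈ ε × %ΔP_B = 0.059 × (20.5%) = 1.2%.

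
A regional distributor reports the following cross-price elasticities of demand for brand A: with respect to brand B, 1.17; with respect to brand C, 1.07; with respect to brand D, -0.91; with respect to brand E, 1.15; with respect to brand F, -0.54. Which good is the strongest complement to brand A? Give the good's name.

brand D

Complements have ε < 0. The most negative value is -0.91 (brand D).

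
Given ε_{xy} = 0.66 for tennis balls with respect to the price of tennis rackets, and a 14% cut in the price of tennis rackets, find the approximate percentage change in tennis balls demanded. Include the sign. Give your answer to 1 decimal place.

-9.2%

%ΔQ ≈ ε × %ΔP of tennis rackets = 0.66 × (-14%) = -9.2%.
Demand for tennis balls falls by about 9.2%.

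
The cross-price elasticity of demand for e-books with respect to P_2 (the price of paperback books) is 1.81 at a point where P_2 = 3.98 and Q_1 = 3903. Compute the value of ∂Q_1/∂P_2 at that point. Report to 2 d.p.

1774.98

ε = (∂Q_1/∂P_2)·(P_2/Q_1) ⇒ ∂Q_1/∂P_2 = ε·Q_1/P_2 = 1.81 × 3903/3.98 ≈ 1774.98.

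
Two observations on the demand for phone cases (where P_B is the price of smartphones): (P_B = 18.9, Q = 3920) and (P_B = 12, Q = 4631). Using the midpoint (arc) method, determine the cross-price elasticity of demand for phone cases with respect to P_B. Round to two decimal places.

-0.37

ΔQ_A = 4631 − 3920 = 711; ΔP_B = 12 − 18.9 = -6.9.
Midpoints: Q̄_A = 4275.5, P̄_B = 15.45.
ε = (ΔQ_A/Q̄_A)/(ΔP_B/P̄_B) = (711/4275.5)/(-6.9/15.45) ≈ -0.37.
ε < 0: phone cases and smartphones are complements.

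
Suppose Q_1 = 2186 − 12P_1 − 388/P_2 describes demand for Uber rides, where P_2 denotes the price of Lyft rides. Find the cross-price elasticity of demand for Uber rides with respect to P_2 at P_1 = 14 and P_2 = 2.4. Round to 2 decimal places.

0.09

At P_1 = 14 and P_2 = 2.4: Q_1 = 1856.333.
∂Q_1/∂P_2 = 388/P_2² = 67.3611.
ε = (∂Q_1/∂P_2)(P_2/Q_1) = 67.3611 × (2.4/1856.333) ≈ 0.09.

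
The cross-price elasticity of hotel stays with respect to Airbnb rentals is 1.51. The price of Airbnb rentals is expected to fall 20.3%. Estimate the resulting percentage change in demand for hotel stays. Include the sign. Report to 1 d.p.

-30.7%

%ΔQ ≈ ε × %ΔP of Airbnb rentals = 1.51 × (-20.3%) = -30.7%.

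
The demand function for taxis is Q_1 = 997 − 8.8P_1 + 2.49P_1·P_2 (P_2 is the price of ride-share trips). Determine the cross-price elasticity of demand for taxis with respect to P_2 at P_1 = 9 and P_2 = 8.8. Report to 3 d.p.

0.177

At P_1 = 9 and P_2 = 8.8: Q_1 = 1115.008.
∂Q_1/∂P_2 = 2.49P_1 = 2.49(9) = 22.4100.
ε = (∂Q_1/∂P_2)(P_2/Q_1) = 22.4100 × (8.8/1115.008) ≈ 0.177.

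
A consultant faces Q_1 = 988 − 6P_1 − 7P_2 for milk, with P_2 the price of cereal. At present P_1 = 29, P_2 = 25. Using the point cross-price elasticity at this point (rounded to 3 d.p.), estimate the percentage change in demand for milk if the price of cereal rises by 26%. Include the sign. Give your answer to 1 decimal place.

-7.1%

At P_1 = 29, P_2 = 25: Q_1 = 639.
∂Q_1/∂P_2 = -7.
ε = (∂Q_1/∂P_2)(P_2/Q_1) = -7.0000 × 25/639 ≈ -0.274.
%ΔQ_1 ≈ ε × %ΔP_2 = -0.274 × (26%) = -7.1%.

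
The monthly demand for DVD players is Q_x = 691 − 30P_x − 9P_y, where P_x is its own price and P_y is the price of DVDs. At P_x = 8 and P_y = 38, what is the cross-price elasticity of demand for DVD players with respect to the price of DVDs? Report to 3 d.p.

-3.138

At P_x = 8 and P_y = 38: Q_x = 109.
∂Q_x/∂P_y = -9.
ε = (∂Q_x/∂P_y)(P_y/Q_x) = -9 × (38/109) ≈ -3.138.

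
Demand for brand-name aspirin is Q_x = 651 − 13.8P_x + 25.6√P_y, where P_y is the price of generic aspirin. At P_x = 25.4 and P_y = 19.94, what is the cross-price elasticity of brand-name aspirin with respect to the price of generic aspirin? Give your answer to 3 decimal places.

0.138

At P_x = 25.4 and P_y = 19.94: Q_x = 414.795.
∂Q_x/∂P_y = 25.6/(2√P_y) = 25.6/(2√19.94) = 2.8665.
ε = (∂Q_x/∂P_y)(P_y/Q_x) = 2.8665 × (19.94/414.795) ≈ 0.138.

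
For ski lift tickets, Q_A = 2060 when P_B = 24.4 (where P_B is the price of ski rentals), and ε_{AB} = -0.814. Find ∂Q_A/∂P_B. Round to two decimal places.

-68.72

ε = (∂Q_A/∂P_B)·(P_B/Q_A) ⇒ ∂Q_A/∂P_B = ε·Q_A/P_B = -0.814 × 2060/24.4 ≈ -68.72.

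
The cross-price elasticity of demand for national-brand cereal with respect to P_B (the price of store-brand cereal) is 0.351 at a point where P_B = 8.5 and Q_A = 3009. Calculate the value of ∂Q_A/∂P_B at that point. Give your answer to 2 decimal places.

ε = (∂Q_A/∂P_B)·(P_B/Q_A) ⇒ ∂Q_A/∂P_B = ε·Q_A/P_B = 0.351 × 3009/8.5 ≈ 124.25.

124.25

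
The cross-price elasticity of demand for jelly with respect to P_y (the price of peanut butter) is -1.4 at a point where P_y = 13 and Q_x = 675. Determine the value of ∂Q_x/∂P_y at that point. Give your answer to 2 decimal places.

-72.69

ε = (∂Q_x/∂P_y)·(P_y/Q_x) ⇒ ∂Q_x/∂P_y = ε·Q_x/P_y = -1.4 × 675/13 ≈ -72.69.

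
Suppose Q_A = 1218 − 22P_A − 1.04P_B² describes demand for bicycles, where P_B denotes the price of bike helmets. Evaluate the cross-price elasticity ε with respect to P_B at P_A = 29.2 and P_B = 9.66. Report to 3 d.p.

-0.406

At P_A = 29.2 and P_B = 9.66: Q_A = 478.552.
∂Q_A/∂P_B = -2.08P_B = -2.08(9.66) = -20.0928.
ε = (∂Q_A/∂P_B)(P_B/Q_A) = -20.0928 × (9.66/478.552) ≈ -0.406.
ε < 0: complements.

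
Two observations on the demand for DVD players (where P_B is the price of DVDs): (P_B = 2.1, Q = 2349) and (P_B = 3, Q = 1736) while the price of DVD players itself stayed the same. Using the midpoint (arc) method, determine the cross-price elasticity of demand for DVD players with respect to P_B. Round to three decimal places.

-0.850

ΔQ_A = 1736 − 2349 = -613; ΔP_B = 3 − 2.1 = 0.9.
Midpoints: Q̄_A = 2042.5, P̄_B = 2.55.
ε = (ΔQ_A/Q̄_A)/(ΔP_B/P̄_B) = (-613/2042.5)/(0.9/2.55) ≈ -0.850.
ε < 0: DVD players and DVDs are complements.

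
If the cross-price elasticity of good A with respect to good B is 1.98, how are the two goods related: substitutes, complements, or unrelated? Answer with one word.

ε = 1.98 > 0, so a higher price of good B raises demand for good A: substitutes.

substitutes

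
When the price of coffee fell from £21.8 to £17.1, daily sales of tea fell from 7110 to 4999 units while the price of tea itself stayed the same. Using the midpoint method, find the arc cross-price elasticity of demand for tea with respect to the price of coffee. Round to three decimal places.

ΔQ_A = 4999 − 7110 = -2111; ΔP_B = 17.1 − 21.8 = -4.7.
Midpoints: Q̄_A = 6054.5, P̄_B = 19.45.
ε = (ΔQ_A/Q̄_A)/(ΔP_B/P̄_B) = (-2111/6054.5)/(-4.7/19.45) ≈ 1.443.

1.443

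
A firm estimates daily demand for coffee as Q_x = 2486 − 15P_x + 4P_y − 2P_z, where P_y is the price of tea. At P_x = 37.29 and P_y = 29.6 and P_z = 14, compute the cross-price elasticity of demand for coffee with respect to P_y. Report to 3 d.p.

0.059

At P_x = 37.29 and P_y = 29.6 and P_z = 14: Q_x = 2017.05.
∂Q_x/∂P_y = 4.
ε = (∂Q_x/∂P_y)(P_y/Q_x) = 4 × (29.6/2017.05) ≈ 0.059.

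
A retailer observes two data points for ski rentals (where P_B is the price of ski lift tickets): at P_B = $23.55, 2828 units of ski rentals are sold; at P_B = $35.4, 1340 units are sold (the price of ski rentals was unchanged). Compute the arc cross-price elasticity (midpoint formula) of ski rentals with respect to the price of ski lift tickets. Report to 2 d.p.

ΔQ_A = 1340 − 2828 = -1488; ΔP_B = 35.4 − 23.55 = 11.85.
Midpoints: Q̄_A = 2084.0, P̄_B = 29.48.
ε = (ΔQ_A/Q̄_A)/(ΔP_B/P̄_B) = (-1488/2084.0)/(11.85/29.48) ≈ -1.78.

-1.78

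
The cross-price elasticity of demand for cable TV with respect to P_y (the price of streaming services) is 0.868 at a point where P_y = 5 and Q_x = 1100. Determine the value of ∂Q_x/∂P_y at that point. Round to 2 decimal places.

ε = (∂Q_x/∂P_y)·(P_y/Q_x) ⇒ ∂Q_x/∂P_y = ε·Q_x/P_y = 0.868 × 1100/5 ≈ 190.96.

190.96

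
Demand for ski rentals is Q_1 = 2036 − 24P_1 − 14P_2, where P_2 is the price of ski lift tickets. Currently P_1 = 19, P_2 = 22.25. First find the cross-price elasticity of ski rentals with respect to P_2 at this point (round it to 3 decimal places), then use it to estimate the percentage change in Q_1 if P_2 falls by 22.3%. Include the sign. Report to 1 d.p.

At P_1 = 19, P_2 = 22.25: Q_1 = 1268.5.
∂Q_1/∂P_2 = -14.
ε = (∂Q_1/∂P_2)(P_2/Q_1) = -14.0000 × 22.25/1268.5 ≈ -0.246.
%ΔQ_1 ≈ ε × %ΔP_2 = -0.246 × (-22.3%) = 5.5%.

5.5%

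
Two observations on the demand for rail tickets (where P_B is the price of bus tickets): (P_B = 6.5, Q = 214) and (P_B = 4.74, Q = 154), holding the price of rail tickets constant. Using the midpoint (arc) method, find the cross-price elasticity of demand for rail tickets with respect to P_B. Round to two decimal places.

1.04

ΔQ_A = 154 − 214 = -60; ΔP_B = 4.74 − 6.5 = -1.76.
Midpoints: Q̄_A = 184.0, P̄_B = 5.62.
ε = (ΔQ_A/Q̄_A)/(ΔP_B/P̄_B) = (-60/184.0)/(-1.76/5.62) ≈ 1.04.
ε > 0: rail tickets and bus tickets are substitutes.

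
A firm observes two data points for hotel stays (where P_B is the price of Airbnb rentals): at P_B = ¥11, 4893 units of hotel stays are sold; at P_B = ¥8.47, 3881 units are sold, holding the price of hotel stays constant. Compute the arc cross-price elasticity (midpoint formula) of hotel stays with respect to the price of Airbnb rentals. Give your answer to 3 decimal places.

ΔQ_A = 3881 − 4893 = -1012; ΔP_B = 8.47 − 11 = -2.53.
Midpoints: Q̄_A = 4387.0, P̄_B = 9.73.
ε = (ΔQ_A/Q̄_A)/(ΔP_B/P̄_B) = (-1012/4387.0)/(-2.53/9.73) ≈ 0.888.
ε > 0: hotel stays and Airbnb rentals are substitutes.

0.888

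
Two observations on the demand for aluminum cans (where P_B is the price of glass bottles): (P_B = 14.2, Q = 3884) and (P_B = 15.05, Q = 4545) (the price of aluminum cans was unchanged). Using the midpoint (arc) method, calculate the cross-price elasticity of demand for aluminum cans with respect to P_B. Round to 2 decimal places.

2.70

ΔQ_A = 4545 − 3884 = 661; ΔP_B = 15.05 − 14.2 = 0.85.
Midpoints: Q̄_A = 4214.5, P̄_B = 14.62.
ε = (ΔQ_A/Q̄_A)/(ΔP_B/P̄_B) = (661/4214.5)/(0.85/14.62) ≈ 2.70.
ε > 0: aluminum cans and glass bottles are substitutes.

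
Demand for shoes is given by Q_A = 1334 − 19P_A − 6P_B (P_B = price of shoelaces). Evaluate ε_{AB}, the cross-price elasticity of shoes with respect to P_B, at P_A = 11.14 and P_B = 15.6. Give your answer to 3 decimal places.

-0.091

At P_A = 11.14 and P_B = 15.6: Q_A = 1028.74.
∂Q_A/∂P_B = -6.
ε = (∂Q_A/∂P_B)(P_B/Q_A) = -6 × (15.6/1028.74) ≈ -0.091.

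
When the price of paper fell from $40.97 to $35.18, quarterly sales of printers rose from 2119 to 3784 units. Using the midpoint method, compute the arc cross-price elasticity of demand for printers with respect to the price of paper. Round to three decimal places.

-3.710

ΔQ_A = 3784 − 2119 = 1665; ΔP_B = 35.18 − 40.97 = -5.79.
Midpoints: Q̄_A = 2951.5, P̄_B = 38.08.
ε = (ΔQ_A/Q̄_A)/(ΔP_B/P̄_B) = (1665/2951.5)/(-5.79/38.08) ≈ -3.710.
ε < 0: printers and paper are complements.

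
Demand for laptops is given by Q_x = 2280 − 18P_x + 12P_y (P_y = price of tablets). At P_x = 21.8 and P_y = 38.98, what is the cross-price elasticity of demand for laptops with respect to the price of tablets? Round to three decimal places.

At P_x = 21.8 and P_y = 38.98: Q_x = 2355.36.
∂Q_x/∂P_y = 12.
ε = (∂Q_x/∂P_y)(P_y/Q_x) = 12 × (38.98/2355.36) ≈ 0.199.

0.199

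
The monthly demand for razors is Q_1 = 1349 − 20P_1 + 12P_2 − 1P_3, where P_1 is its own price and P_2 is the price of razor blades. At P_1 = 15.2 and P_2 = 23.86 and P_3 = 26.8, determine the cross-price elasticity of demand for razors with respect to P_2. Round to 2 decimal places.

At P_1 = 15.2 and P_2 = 23.86 and P_3 = 26.8: Q_1 = 1304.52.
∂Q_1/∂P_2 = 12.
ε = (∂Q_1/∂P_2)(P_2/Q_1) = 12 × (23.86/1304.52) ≈ 0.22.
Since ε > 0, razors and razor blades are substitutes.

0.22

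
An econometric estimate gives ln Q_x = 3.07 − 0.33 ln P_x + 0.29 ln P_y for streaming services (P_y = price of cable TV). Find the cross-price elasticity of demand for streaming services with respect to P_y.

In a log-linear (constant-elasticity) demand function, the coefficient on ln P_y is the cross-price elasticity.
ε = 0.29. Positive, so streaming services and cable TV are substitutes.

0.29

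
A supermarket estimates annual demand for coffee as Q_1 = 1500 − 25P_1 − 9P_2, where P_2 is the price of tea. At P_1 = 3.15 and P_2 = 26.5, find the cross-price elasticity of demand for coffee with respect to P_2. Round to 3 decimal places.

-0.202

At P_1 = 3.15 and P_2 = 26.5: Q_1 = 1182.75.
∂Q_1/∂P_2 = -9.
ε = (∂Q_1/∂P_2)(P_2/Q_1) = -9 × (26.5/1182.75) ≈ -0.202.
Since ε < 0, coffee and tea are complements.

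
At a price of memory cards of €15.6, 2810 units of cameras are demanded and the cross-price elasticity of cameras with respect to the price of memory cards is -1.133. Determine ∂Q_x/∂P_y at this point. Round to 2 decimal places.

ε = (∂Q_x/∂P_y)·(P_y/Q_x) ⇒ ∂Q_x/∂P_y = ε·Q_x/P_y = -1.133 × 2810/15.6 ≈ -204.09.

-204.09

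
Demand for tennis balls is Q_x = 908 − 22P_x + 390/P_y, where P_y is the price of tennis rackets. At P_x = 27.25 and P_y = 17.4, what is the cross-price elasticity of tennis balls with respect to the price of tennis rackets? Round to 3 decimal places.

-0.068

At P_x = 27.25 and P_y = 17.4: Q_x = 330.914.
∂Q_x/∂P_y = −390/P_y² = -1.2881.
ε = (∂Q_x/∂P_y)(P_y/Q_x) = -1.2881 × (17.4/330.914) ≈ -0.068.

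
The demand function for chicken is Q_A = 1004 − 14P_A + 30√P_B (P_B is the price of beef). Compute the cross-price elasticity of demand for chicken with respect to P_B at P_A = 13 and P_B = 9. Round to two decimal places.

At P_A = 13 and P_B = 9: Q_A = 912.
∂Q_A/∂P_B = 30/(2√P_B) = 30/(2√9) = 5.0000.
ε = (∂Q_A/∂P_B)(P_B/Q_A) = 5.0000 × (9/912) ≈ 0.05.

0.05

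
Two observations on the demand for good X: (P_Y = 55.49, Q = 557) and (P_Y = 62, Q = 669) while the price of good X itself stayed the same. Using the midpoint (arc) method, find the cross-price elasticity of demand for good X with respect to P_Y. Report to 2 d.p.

1.65

ΔQ_X = 669 − 557 = 112; ΔP_Y = 62 − 55.49 = 6.51.
Midpoints: Q̄_X = 613.0, P̄_Y = 58.75.
ε = (ΔQ_X/Q̄_X)/(ΔP_Y/P̄_Y) = (112/613.0)/(6.51/58.75) ≈ 1.65.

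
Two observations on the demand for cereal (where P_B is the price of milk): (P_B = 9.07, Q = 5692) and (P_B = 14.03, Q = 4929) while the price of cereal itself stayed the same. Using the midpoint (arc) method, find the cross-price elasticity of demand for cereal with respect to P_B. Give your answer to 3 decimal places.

ΔQ_A = 4929 − 5692 = -763; ΔP_B = 14.03 − 9.07 = 4.96.
Midpoints: Q̄_A = 5310.5, P̄_B = 11.55.
ε = (ΔQ_A/Q̄_A)/(ΔP_B/P̄_B) = (-763/5310.5)/(4.96/11.55) ≈ -0.335.

-0.335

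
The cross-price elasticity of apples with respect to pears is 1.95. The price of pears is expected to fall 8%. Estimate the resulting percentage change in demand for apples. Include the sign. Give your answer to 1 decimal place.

-15.6%

%ΔQ ≈ ε × %ΔP of pears = 1.95 × (-8%) = -15.6%.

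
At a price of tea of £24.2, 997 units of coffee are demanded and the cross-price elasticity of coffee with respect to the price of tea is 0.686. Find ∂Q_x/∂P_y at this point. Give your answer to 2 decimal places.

28.26

ε = (∂Q_x/∂P_y)·(P_y/Q_x) ⇒ ∂Q_x/∂P_y = ε·Q_x/P_y = 0.686 × 997/24.2 ≈ 28.26.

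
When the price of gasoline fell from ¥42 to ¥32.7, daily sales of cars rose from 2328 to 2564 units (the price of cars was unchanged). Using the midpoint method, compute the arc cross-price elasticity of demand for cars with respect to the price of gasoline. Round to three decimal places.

-0.387

ΔQ_A = 2564 − 2328 = 236; ΔP_B = 32.7 − 42 = -9.3.
Midpoints: Q̄_A = 2446.0, P̄_B = 37.35.
ε = (ΔQ_A/Q̄_A)/(ΔP_B/P̄_B) = (236/2446.0)/(-9.3/37.35) ≈ -0.387.
ε < 0: cars and gasoline are complements.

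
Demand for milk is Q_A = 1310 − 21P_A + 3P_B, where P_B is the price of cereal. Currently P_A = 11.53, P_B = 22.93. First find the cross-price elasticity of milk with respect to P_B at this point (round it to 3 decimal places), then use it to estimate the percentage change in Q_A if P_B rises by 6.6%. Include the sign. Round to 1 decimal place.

0.4%

At P_A = 11.53, P_B = 22.93: Q_A = 1136.66.
∂Q_A/∂P_B = 3.
ε = (∂Q_A/∂P_B)(P_B/Q_A) = 3.0000 × 22.93/1136.66 ≈ 0.061.
%ΔQ_A ≈ ε × %ΔP_B = 0.061 × (6.6%) = 0.4%.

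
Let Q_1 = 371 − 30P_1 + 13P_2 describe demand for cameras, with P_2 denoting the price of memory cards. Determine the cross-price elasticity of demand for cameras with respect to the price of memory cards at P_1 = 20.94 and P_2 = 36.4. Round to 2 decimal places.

At P_1 = 20.94 and P_2 = 36.4: Q_1 = 216.
∂Q_1/∂P_2 = 13.
ε = (∂Q_1/∂P_2)(P_2/Q_1) = 13 × (36.4/216) ≈ 2.19.
Since ε > 0, cameras and memory cards are substitutes.

2.19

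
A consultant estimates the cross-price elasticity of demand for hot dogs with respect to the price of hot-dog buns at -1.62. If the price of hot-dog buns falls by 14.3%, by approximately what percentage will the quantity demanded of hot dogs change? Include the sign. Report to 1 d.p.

23.2%

%ΔQ ≈ ε × %ΔP of hot-dog buns = -1.62 × (-14.3%) = 23.2%.
Demand for hot dogs rises by about 23.2%.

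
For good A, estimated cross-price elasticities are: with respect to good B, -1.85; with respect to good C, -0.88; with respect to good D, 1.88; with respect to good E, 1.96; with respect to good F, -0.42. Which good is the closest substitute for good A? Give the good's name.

Substitutes have ε > 0. Among the positive values, 1.96 (good E) is largest.

good E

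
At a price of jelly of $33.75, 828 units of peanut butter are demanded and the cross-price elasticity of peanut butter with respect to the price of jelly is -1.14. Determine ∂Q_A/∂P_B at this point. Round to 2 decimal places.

ε = (∂Q_A/∂P_B)·(P_B/Q_A) ⇒ ∂Q_A/∂P_B = ε·Q_A/P_B = -1.14 × 828/33.75 ≈ -27.97.

-27.97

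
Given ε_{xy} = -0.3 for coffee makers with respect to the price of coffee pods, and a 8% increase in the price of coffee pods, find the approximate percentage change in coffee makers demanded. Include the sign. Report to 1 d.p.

-2.4%

%ΔQ ≈ ε × %ΔP of coffee pods = -0.3 × (8%) = -2.4%.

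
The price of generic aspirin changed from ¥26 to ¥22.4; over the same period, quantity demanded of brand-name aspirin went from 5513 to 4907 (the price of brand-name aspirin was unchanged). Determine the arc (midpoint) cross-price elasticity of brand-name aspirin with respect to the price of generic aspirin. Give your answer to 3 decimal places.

ΔQ_A = 4907 − 5513 = -606; ΔP_B = 22.4 − 26 = -3.6.
Midpoints: Q̄_A = 5210.0, P̄_B = 24.20.
ε = (ΔQ_A/Q̄_A)/(ΔP_B/P̄_B) = (-606/5210.0)/(-3.6/24.20) ≈ 0.782.
ε > 0: brand-name aspirin and generic aspirin are substitutes.

0.782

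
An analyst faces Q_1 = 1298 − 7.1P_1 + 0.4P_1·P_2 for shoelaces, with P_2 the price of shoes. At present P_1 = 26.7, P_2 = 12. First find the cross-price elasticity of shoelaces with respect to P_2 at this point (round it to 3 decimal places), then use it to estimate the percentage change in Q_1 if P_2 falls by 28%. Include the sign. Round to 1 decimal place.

-2.9%

At P_1 = 26.7, P_2 = 12: Q_1 = 1236.59.
∂Q_1/∂P_2 = 0.4P_1 = 10.6800.
ε = (∂Q_1/∂P_2)(P_2/Q_1) = 10.6800 × 12/1236.59 ≈ 0.104.
%ΔQ_1 ≈ ε × %ΔP_2 = 0.104 × (-28%) = -2.9%.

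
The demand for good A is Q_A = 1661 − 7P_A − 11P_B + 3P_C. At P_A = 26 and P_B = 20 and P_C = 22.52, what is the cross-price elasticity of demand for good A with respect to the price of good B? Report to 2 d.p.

-0.17

At P_A = 26 and P_B = 20 and P_C = 22.52: Q_A = 1326.56.
∂Q_A/∂P_B = -11.
ε = (∂Q_A/∂P_B)(P_B/Q_A) = -11 × (20/1326.56) ≈ -0.17.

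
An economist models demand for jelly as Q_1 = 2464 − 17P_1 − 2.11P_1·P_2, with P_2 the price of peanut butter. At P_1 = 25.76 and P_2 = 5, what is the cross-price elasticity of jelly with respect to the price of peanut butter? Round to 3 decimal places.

At P_1 = 25.76 and P_2 = 5: Q_1 = 1754.312.
∂Q_1/∂P_2 = -2.11P_1 = -2.11(25.76) = -54.3536.
ε = (∂Q_1/∂P_2)(P_2/Q_1) = -54.3536 × (5/1754.312) ≈ -0.155.
ε < 0: complements.

-0.155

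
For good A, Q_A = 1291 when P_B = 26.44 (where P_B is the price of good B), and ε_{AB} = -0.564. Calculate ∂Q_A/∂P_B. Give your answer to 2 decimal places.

ε = (∂Q_A/∂P_B)·(P_B/Q_A) ⇒ ∂Q_A/∂P_B = ε·Q_A/P_B = -0.564 × 1291/26.44 ≈ -27.54.

-27.54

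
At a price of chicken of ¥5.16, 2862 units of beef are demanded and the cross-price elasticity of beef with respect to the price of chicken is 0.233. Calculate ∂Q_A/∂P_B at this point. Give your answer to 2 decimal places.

ε = (∂Q_A/∂P_B)·(P_B/Q_A) ⇒ ∂Q_A/∂P_B = ε·Q_A/P_B = 0.233 × 2862/5.16 ≈ 129.23.

129.23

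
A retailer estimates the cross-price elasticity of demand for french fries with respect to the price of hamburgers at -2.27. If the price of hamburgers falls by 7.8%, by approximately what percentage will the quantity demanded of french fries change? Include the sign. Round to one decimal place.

17.7%

%ΔQ ≈ ε × %ΔP of hamburgers = -2.27 × (-7.8%) = 17.7%.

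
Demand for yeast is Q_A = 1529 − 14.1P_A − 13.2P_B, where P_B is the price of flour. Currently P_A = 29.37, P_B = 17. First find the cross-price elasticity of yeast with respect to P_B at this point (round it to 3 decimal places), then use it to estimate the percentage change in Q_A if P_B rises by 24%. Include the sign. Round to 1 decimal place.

-6.0%

At P_A = 29.37, P_B = 17: Q_A = 890.483.
∂Q_A/∂P_B = -13.2.
ε = (∂Q_A/∂P_B)(P_B/Q_A) = -13.2000 × 17/890.483 ≈ -0.252.
%ΔQ_A ≈ ε × %ΔP_B = -0.252 × (24%) = -6.0%.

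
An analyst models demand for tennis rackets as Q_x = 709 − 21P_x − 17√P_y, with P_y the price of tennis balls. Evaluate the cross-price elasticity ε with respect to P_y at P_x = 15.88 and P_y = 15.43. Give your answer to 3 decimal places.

-0.108

At P_x = 15.88 and P_y = 15.43: Q_x = 308.742.
∂Q_x/∂P_y = -17/(2√P_y) = -17/(2√15.43) = -2.1639.
ε = (∂Q_x/∂P_y)(P_y/Q_x) = -2.1639 × (15.43/308.742) ≈ -0.108.
ε < 0: complements.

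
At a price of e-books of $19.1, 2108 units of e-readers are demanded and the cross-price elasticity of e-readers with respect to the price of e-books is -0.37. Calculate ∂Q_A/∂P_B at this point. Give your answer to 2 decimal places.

-40.84

ε = (∂Q_A/∂P_B)·(P_B/Q_A) ⇒ ∂Q_A/∂P_B = ε·Q_A/P_B = -0.37 × 2108/19.1 ≈ -40.84.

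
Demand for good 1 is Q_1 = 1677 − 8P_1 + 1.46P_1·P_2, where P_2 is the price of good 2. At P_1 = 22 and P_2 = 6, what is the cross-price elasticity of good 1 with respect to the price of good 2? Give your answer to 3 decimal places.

At P_1 = 22 and P_2 = 6: Q_1 = 1693.72.
∂Q_1/∂P_2 = 1.46P_1 = 1.46(22) = 32.1200.
ε = (∂Q_1/∂P_2)(P_2/Q_1) = 32.1200 × (6/1693.72) ≈ 0.114.
ε > 0: substitutes.

0.114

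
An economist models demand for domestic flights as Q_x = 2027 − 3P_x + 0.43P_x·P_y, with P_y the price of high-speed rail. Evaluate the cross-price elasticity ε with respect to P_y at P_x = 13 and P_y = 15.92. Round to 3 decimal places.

0.043

At P_x = 13 and P_y = 15.92: Q_x = 2076.993.
∂Q_x/∂P_y = 0.43P_x = 0.43(13) = 5.5900.
ε = (∂Q_x/∂P_y)(P_y/Q_x) = 5.5900 × (15.92/2076.993) ≈ 0.043.
ε > 0: substitutes.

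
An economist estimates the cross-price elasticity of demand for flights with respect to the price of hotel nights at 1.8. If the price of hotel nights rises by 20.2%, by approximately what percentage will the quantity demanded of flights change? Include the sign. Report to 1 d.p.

%ΔQ ≈ ε × %ΔP of hotel nights = 1.8 × (20.2%) = 36.4%.
Demand for flights rises by about 36.4%.

36.4%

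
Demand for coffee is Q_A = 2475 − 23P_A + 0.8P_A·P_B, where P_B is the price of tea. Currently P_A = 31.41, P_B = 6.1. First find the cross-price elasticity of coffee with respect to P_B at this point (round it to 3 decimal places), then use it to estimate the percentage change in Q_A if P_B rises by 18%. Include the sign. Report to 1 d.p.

1.4%

At P_A = 31.41, P_B = 6.1: Q_A = 1905.851.
∂Q_A/∂P_B = 0.8P_A = 25.1280.
ε = (∂Q_A/∂P_B)(P_B/Q_A) = 25.1280 × 6.1/1905.851 ≈ 0.080.
%ΔQ_A ≈ ε × %ΔP_B = 0.080 × (18%) = 1.4%.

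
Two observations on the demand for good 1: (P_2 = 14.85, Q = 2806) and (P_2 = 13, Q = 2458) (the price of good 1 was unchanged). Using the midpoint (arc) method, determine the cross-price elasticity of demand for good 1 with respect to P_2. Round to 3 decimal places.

ΔQ_1 = 2458 − 2806 = -348; ΔP_2 = 13 − 14.85 = -1.85.
Midpoints: Q̄_1 = 2632.0, P̄_2 = 13.93.
ε = (ΔQ_1/Q̄_1)/(ΔP_2/P̄_2) = (-348/2632.0)/(-1.85/13.93) ≈ 0.995.
ε > 0: good 1 and good 2 are substitutes.

0.995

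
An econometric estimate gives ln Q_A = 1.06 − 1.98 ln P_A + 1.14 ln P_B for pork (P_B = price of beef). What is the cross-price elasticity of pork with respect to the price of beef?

In a log-linear (constant-elasticity) demand function, the coefficient on ln P_B is the cross-price elasticity.
ε = 1.14. Positive, so pork and beef are substitutes.

1.14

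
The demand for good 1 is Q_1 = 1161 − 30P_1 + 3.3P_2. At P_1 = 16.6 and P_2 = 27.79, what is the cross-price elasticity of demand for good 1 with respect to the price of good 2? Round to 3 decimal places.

At P_1 = 16.6 and P_2 = 27.79: Q_1 = 754.707.
∂Q_1/∂P_2 = 3.3.
ε = (∂Q_1/∂P_2)(P_2/Q_1) = 3.3 × (27.79/754.707) ≈ 0.122.

0.122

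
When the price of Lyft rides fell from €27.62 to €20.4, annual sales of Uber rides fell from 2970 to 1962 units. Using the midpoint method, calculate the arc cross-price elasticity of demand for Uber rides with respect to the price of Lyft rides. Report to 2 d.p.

ΔQ_A = 1962 − 2970 = -1008; ΔP_B = 20.4 − 27.62 = -7.22.
Midpoints: Q̄_A = 2466.0, P̄_B = 24.01.
ε = (ΔQ_A/Q̄_A)/(ΔP_B/P̄_B) = (-1008/2466.0)/(-7.22/24.01) ≈ 1.36.

1.36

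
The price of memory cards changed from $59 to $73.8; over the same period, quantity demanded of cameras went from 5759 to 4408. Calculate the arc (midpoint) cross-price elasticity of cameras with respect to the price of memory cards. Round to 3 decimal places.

ΔQ_A = 4408 − 5759 = -1351; ΔP_B = 73.8 − 59 = 14.8.
Midpoints: Q̄_A = 5083.5, P̄_B = 66.40.
ε = (ΔQ_A/Q̄_A)/(ΔP_B/P̄_B) = (-1351/5083.5)/(14.8/66.40) ≈ -1.192.
ε < 0: cameras and memory cards are complements.

-1.192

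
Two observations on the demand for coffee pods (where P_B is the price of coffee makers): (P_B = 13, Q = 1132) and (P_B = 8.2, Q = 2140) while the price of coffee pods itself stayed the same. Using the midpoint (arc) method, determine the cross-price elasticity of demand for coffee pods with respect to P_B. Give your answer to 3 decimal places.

-1.361

ΔQ_A = 2140 − 1132 = 1008; ΔP_B = 8.2 − 13 = -4.8.
Midpoints: Q̄_A = 1636.0, P̄_B = 10.60.
ε = (ΔQ_A/Q̄_A)/(ΔP_B/P̄_B) = (1008/1636.0)/(-4.8/10.60) ≈ -1.361.
ε < 0: coffee pods and coffee makers are complements.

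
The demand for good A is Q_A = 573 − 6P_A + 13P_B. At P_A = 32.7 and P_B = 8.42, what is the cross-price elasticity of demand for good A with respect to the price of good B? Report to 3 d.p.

At P_A = 32.7 and P_B = 8.42: Q_A = 486.26.
∂Q_A/∂P_B = 13.
ε = (∂Q_A/∂P_B)(P_B/Q_A) = 13 × (8.42/486.26) ≈ 0.225.

0.225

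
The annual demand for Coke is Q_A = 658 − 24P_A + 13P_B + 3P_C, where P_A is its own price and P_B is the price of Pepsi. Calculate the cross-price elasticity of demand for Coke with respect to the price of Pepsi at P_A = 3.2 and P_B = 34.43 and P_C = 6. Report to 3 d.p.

0.428

At P_A = 3.2 and P_B = 34.43 and P_C = 6: Q_A = 1046.79.
∂Q_A/∂P_B = 13.
ε = (∂Q_A/∂P_B)(P_B/Q_A) = 13 × (34.43/1046.79) ≈ 0.428.
Since ε > 0, Coke and Pepsi are substitutes.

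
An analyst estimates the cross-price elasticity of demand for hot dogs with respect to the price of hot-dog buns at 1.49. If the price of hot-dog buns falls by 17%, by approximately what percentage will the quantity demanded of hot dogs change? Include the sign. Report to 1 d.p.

-25.3%

%ΔQ ≈ ε × %ΔP of hot-dog buns = 1.49 × (-17%) = -25.3%.
Demand for hot dogs falls by about 25.3%.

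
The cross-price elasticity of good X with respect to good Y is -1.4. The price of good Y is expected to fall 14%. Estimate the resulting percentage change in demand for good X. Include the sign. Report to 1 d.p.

19.6%

%ΔQ ≈ ε × %ΔP of good Y = -1.4 × (-14%) = 19.6%.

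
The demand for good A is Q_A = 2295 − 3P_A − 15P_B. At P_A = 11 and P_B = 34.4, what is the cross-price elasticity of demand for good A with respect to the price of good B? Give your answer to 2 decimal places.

At P_A = 11 and P_B = 34.4: Q_A = 1746.
∂Q_A/∂P_B = -15.
ε = (∂Q_A/∂P_B)(P_B/Q_A) = -15 × (34.4/1746) ≈ -0.30.
Since ε < 0, good A and good B are complements.

-0.30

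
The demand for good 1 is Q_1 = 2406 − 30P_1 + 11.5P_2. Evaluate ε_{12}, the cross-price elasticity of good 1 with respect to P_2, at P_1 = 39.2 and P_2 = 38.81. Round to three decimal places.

0.266

At P_1 = 39.2 and P_2 = 38.81: Q_1 = 1676.315.
∂Q_1/∂P_2 = 11.5.
ε = (∂Q_1/∂P_2)(P_2/Q_1) = 11.5 × (38.81/1676.315) ≈ 0.266.
Since ε > 0, good 1 and good 2 are substitutes.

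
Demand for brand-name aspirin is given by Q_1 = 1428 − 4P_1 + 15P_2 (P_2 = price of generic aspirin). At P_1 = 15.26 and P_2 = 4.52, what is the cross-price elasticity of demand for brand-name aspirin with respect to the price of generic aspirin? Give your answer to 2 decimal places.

At P_1 = 15.26 and P_2 = 4.52: Q_1 = 1434.76.
∂Q_1/∂P_2 = 15.
ε = (∂Q_1/∂P_2)(P_2/Q_1) = 15 × (4.52/1434.76) ≈ 0.05.

0.05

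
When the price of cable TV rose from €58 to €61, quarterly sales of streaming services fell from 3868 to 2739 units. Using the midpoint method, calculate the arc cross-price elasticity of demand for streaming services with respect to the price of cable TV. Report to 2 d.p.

-6.78

ΔQ_A = 2739 − 3868 = -1129; ΔP_B = 61 − 58 = 3.
Midpoints: Q̄_A = 3303.5, P̄_B = 59.50.
ε = (ΔQ_A/Q̄_A)/(ΔP_B/P̄_B) = (-1129/3303.5)/(3/59.50) ≈ -6.78.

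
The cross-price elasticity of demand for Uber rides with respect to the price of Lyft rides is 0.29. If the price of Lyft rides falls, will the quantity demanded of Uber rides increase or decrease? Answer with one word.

ε > 0 and the price of Lyft rides falls, so the quantity of Uber rides moves in the same direction: it decreases.

decrease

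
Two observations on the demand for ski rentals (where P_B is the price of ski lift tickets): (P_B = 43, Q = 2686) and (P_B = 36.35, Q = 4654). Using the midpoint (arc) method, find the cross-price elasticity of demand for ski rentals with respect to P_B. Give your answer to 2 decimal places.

ΔQ_A = 4654 − 2686 = 1968; ΔP_B = 36.35 − 43 = -6.65.
Midpoints: Q̄_A = 3670.0, P̄_B = 39.67.
ε = (ΔQ_A/Q̄_A)/(ΔP_B/P̄_B) = (1968/3670.0)/(-6.65/39.67) ≈ -3.20.
ε < 0: ski rentals and ski lift tickets are complements.

-3.20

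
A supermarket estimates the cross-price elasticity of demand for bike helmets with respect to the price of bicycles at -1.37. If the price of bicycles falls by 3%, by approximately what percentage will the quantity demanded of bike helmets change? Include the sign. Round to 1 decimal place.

4.1%

%ΔQ ≈ ε × %ΔP of bicycles = -1.37 × (-3%) = 4.1%.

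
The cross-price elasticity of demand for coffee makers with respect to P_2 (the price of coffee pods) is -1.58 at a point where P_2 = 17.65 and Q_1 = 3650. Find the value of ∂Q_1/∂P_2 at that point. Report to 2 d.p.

ε = (∂Q_1/∂P_2)·(P_2/Q_1) ⇒ ∂Q_1/∂P_2 = ε·Q_1/P_2 = -1.58 × 3650/17.65 ≈ -326.74.

-326.74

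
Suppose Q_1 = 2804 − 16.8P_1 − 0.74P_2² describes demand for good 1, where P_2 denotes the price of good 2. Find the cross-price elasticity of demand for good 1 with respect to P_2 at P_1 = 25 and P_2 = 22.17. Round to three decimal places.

-0.360

At P_1 = 25 and P_2 = 22.17: Q_1 = 2020.283.
∂Q_1/∂P_2 = -1.48P_2 = -1.48(22.17) = -32.8116.
ε = (∂Q_1/∂P_2)(P_2/Q_1) = -32.8116 × (22.17/2020.283) ≈ -0.360.
ε < 0: complements.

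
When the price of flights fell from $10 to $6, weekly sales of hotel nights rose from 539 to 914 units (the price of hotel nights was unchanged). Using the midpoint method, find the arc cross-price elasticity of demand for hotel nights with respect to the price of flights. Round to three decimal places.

-1.032

ΔQ_A = 914 − 539 = 375; ΔP_B = 6 − 10 = -4.
Midpoints: Q̄_A = 726.5, P̄_B = 8.00.
ε = (ΔQ_A/Q̄_A)/(ΔP_B/P̄_B) = (375/726.5)/(-4/8.00) ≈ -1.032.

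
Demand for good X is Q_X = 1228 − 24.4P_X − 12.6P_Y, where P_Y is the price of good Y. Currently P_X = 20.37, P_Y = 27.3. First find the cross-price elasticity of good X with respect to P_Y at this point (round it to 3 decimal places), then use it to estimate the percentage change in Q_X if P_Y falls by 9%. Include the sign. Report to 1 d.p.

8.0%

At P_X = 20.37, P_Y = 27.3: Q_X = 386.992.
∂Q_X/∂P_Y = -12.6.
ε = (∂Q_X/∂P_Y)(P_Y/Q_X) = -12.6000 × 27.3/386.992 ≈ -0.889.
%ΔQ_X ≈ ε × %ΔP_Y = -0.889 × (-9%) = 8.0%.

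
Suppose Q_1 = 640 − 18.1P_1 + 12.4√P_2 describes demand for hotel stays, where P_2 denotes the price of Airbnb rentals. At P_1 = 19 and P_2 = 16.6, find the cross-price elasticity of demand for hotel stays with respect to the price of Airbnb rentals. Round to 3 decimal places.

At P_1 = 19 and P_2 = 16.6: Q_1 = 346.621.
∂Q_1/∂P_2 = 12.4/(2√P_2) = 12.4/(2√16.6) = 1.5217.
ε = (∂Q_1/∂P_2)(P_2/Q_1) = 1.5217 × (16.6/346.621) ≈ 0.073.

0.073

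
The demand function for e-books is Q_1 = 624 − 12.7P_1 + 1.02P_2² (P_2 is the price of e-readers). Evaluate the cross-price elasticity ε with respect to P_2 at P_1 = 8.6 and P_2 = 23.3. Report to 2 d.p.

At P_1 = 8.6 and P_2 = 23.3: Q_1 = 1068.528.
∂Q_1/∂P_2 = 2.04P_2 = 2.04(23.3) = 47.5320.
ε = (∂Q_1/∂P_2)(P_2/Q_1) = 47.5320 × (23.3/1068.528) ≈ 1.04.
ε > 0: substitutes.

1.04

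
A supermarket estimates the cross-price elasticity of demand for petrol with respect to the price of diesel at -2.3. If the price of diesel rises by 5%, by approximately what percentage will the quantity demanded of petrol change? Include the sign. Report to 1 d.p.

%ΔQ ≈ ε × %ΔP of diesel = -2.3 × (5%) = -11.5%.

-11.5%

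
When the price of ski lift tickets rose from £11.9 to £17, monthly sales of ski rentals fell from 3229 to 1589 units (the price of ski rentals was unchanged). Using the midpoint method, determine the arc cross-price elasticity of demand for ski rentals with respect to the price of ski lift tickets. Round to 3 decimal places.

ΔQ_A = 1589 − 3229 = -1640; ΔP_B = 17 − 11.9 = 5.1.
Midpoints: Q̄_A = 2409.0, P̄_B = 14.45.
ε = (ΔQ_A/Q̄_A)/(ΔP_B/P̄_B) = (-1640/2409.0)/(5.1/14.45) ≈ -1.929.
ε < 0: ski rentals and ski lift tickets are complements.

-1.929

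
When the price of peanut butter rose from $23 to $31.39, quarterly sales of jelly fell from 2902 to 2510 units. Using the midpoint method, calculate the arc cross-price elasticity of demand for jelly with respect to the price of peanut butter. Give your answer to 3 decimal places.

ΔQ_A = 2510 − 2902 = -392; ΔP_B = 31.39 − 23 = 8.39.
Midpoints: Q̄_A = 2706.0, P̄_B = 27.20.
ε = (ΔQ_A/Q̄_A)/(ΔP_B/P̄_B) = (-392/2706.0)/(8.39/27.20) ≈ -0.470.

-0.470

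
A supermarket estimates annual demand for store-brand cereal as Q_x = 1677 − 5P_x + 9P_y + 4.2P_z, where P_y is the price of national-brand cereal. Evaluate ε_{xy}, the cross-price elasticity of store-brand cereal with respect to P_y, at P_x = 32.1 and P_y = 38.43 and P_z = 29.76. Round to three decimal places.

0.174

At P_x = 32.1 and P_y = 38.43 and P_z = 29.76: Q_x = 1987.362.
∂Q_x/∂P_y = 9.
ε = (∂Q_x/∂P_y)(P_y/Q_x) = 9 × (38.43/1987.362) ≈ 0.174.
Since ε > 0, store-brand cereal and national-brand cereal are substitutes.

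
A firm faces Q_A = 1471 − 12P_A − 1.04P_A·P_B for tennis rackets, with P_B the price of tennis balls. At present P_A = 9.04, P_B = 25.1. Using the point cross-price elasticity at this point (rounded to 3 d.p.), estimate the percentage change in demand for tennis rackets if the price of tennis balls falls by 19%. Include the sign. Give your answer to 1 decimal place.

At P_A = 9.04, P_B = 25.1: Q_A = 1126.540.
∂Q_A/∂P_B = -1.04P_A = -9.4016.
ε = (∂Q_A/∂P_B)(P_B/Q_A) = -9.4016 × 25.1/1126.540 ≈ -0.209.
%ΔQ_A ≈ ε × %ΔP_B = -0.209 × (-19%) = 4.0%.

4.0%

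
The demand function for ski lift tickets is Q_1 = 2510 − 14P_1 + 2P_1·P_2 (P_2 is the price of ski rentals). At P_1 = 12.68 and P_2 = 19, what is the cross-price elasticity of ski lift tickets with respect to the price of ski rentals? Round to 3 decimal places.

At P_1 = 12.68 and P_2 = 19: Q_1 = 2814.32.
∂Q_1/∂P_2 = 2P_1 = 2(12.68) = 25.3600.
ε = (∂Q_1/∂P_2)(P_2/Q_1) = 25.3600 × (19/2814.32) ≈ 0.171.

0.171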